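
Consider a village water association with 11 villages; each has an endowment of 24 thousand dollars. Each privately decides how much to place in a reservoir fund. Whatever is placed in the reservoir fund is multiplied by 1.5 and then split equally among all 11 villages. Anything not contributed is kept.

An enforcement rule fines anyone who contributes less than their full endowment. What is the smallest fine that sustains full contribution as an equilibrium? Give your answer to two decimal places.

20.73 thousand dollars

Given the others contribute fully, the best deviation is to contribute 0 (any partial contribution still incurs the fine and gives up units whose private return 0.1364 is below 1).
Deviating from 24 to 0 saves 24 thousand dollars but forfeits the deviator's share of the drop in the reservoir fund: 1.5/11 × 24 = 3.27.
So the deviation gain is 24 − 3.27 = 20.73, and the fine must be at least 20.73 thousand dollars to wipe it out.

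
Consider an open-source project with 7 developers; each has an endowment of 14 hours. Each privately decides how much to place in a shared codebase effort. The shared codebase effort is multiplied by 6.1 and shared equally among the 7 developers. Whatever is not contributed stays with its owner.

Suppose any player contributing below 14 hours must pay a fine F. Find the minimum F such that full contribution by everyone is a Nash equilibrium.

Given the others contribute fully, the best deviation is to contribute 0 (any partial contribution still incurs the fine and gives up units whose private return 0.8714 is below 1).
Deviating from 14 to 0 saves 14 hours but forfeits the deviator's share of the drop in the shared codebase effort: 6.1/7 × 14 = 12.20.
So the deviation gain is 14 − 12.20 = 1.80, and the fine must be at least 1.80 hours to wipe it out.

1.80 hours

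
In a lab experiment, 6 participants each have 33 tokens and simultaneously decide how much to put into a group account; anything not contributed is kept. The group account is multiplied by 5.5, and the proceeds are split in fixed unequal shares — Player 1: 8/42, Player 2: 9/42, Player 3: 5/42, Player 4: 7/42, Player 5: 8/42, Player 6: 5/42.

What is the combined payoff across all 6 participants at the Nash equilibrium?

643.50 tokens

Player j's private return per contributed unit is 5.5 × (j's share). Contributing is weakly dominant for j when that share is at least 1/5.5 = 0.1818, and contributing 0 is dominant otherwise.
The shares above 0.1818 belong to Player 1, Player 2 and Player 5, contributing 33 each; the remaining 3 contribute 0. Total contributed: 99.
The group account pays out 5.5 × 99 = 544.50 in total (split across the unequal shares, but the aggregate is all that matters for the group sum).
The 3 free-riders keep 33 each, adding 99. Group total = 99 + 544.50 = 643.50.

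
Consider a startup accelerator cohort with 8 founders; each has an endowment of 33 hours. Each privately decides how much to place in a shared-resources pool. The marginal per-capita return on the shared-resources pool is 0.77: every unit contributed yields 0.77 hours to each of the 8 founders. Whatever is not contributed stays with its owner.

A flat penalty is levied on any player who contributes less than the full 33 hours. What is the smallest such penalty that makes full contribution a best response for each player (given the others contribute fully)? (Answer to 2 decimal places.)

7.59 hours

Given the others contribute fully, the best deviation is to contribute 0 (any partial contribution still incurs the fine and gives up units whose private return 0.77 is below 1).
Deviating from 33 to 0 saves 33 hours but forfeits the deviator's share of the drop in the shared-resources pool: 0.77 × 33 = 25.41.
So the deviation gain is 33 − 25.41 = 7.59, and the fine must be at least 7.59 hours to wipe it out.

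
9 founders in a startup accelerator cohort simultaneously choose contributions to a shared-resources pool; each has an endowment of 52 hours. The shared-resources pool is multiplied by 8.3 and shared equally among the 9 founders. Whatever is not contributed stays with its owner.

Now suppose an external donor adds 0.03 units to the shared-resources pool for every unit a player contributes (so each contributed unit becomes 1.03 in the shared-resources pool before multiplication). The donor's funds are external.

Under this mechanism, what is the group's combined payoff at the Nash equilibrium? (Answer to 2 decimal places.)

The effective private return is 8.3 × 1.03 / 9 = 0.9499, which is still under 1, so the mechanism doesn't change anyone's dominant strategy: zero contribution.
Everyone keeps their endowment and the group total is 9 × 52 = 468.

468.00 hours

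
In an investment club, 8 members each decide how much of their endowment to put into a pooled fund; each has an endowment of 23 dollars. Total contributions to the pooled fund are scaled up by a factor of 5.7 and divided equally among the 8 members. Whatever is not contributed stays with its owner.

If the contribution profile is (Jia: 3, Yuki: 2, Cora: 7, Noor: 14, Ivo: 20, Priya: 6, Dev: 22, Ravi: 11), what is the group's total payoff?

Total contributed: 3 + 2 + 7 + 14 + 20 + 6 + 22 + 11 = 85; total kept: 8 × 23 − 85 = 99.
The pooled fund pays out 5.7 × 85 = 484.50 in aggregate.
Group total = 99 + 484.50 = 583.50.

583.50 dollars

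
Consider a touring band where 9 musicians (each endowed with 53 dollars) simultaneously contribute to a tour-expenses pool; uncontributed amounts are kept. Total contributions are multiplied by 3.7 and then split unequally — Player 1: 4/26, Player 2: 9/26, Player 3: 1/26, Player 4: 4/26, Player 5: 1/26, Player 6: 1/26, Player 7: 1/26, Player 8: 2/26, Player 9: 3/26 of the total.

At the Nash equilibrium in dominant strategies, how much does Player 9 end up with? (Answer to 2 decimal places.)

A player with share s gets back 3.7·s per unit contributed, so full contribution is dominant for anyone with s > 1/3.7 = 0.2703 and zero contribution is dominant for anyone below.
Only Player 2 (9/26) clears that bar, contributing 53; the remaining 8 contribute 0. Total contributed: 53.
Player 9 keeps 53 and receives 3.7 × 53 × 3/26 = 22.63 from the tour-expenses pool, for a payoff of 75.63.

75.63 dollars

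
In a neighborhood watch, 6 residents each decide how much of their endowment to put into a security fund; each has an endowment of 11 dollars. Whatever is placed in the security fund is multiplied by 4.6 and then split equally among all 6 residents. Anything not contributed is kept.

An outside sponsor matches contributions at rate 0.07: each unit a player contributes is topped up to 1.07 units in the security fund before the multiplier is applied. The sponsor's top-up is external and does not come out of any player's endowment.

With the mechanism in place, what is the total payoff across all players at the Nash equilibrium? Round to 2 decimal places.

66.00 dollars

Even with the mechanism, each unit contributed returns only 4.6 × 1.07 / 6 = 0.8203 per unit of net cost, so contributing nothing is still dominant.
Everyone keeps their endowment and the group total is 6 × 11 = 66.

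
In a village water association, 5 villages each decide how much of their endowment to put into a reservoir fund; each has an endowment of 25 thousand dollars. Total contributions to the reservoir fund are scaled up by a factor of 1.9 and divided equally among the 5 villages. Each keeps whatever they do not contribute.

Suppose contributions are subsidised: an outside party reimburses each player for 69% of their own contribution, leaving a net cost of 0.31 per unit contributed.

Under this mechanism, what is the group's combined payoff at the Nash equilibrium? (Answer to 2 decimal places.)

323.75 thousand dollars

The effective private return per unit is now (1.9/5) / 0.31 = 1.2258 > 1, so every player's dominant strategy flips to full contribution.
So the Nash equilibrium is full contribution by all 5; the group earns 5 × (25 × 0.69 + 1.9 × 25) = 323.75.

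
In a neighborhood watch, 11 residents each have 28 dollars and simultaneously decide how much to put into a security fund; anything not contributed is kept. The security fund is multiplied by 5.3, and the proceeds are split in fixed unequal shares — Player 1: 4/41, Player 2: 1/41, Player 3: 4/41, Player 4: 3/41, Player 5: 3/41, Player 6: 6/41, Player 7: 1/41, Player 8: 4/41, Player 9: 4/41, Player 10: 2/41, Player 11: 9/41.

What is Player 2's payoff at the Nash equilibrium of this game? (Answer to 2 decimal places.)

Player j's private return per contributed unit is 5.3 × (j's share). Contributing is weakly dominant for j when that share is at least 1/5.3 = 0.1887, and contributing 0 is dominant otherwise.
Player 11 alone (share 9/41) is above the threshold, contributing 28; the remaining 10 contribute 0. Total contributed: 28.
Player 2 keeps 28 and receives 5.3 × 28 × 1/41 = 3.62 from the security fund, for a payoff of 31.62.

31.62 dollars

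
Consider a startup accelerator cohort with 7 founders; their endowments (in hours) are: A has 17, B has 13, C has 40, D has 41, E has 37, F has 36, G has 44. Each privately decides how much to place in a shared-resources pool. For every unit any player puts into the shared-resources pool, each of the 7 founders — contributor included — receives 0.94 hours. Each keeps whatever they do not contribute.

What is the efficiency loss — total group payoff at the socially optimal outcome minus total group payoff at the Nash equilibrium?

1272.24 hours

The private return per contributed unit is 0.94 < 1 for everyone, so the Nash equilibrium is zero contribution and the group total is Σ E_j = 17 + 13 + 40 + 41 + 37 + 36 + 44 = 228.
Each contributed unit returns 6.580 to the group, so the social optimum is full contribution by everyone: group total = 6.580 × 228 = 1500.24.
Efficiency loss = (6.580 − 1) × 228 = 1272.24.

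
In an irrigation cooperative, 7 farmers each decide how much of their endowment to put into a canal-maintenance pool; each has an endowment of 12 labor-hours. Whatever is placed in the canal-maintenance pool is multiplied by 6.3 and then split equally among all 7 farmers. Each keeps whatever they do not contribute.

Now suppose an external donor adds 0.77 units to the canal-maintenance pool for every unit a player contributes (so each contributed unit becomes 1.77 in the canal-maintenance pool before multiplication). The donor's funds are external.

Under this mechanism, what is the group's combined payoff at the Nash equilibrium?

With the mechanism, a contributed unit returns 6.3 × 1.77 / 7 = 1.5930 per unit of net cost to the contributor — now above 1 — so contributing fully is weakly dominant for every player.
So the Nash equilibrium is full contribution by all 7; the group earns 6.3 × 1.77 × 84 = 936.68.

936.68 labor-hours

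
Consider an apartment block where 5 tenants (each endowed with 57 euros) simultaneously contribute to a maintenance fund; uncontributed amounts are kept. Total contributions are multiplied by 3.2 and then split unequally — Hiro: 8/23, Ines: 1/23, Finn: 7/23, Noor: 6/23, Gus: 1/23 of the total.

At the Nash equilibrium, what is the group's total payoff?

410.40 euros

Player j's private return per contributed unit is 3.2 × (j's share). Contributing is weakly dominant for j when that share is at least 1/3.2 = 0.3125, and contributing 0 is dominant otherwise.
Only Hiro (8/23) clears that bar, contributing 57; the remaining 4 contribute 0. Total contributed: 57.
The maintenance fund pays out 3.2 × 57 = 182.40 in total (split across the unequal shares, but the aggregate is all that matters for the group sum).
The 4 free-riders keep 57 each, adding 228. Group total = 228 + 182.40 = 410.40.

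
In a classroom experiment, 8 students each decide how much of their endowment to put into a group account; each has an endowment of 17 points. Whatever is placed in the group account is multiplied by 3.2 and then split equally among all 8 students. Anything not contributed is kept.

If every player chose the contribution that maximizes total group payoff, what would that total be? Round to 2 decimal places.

Each contributed unit returns 3.200 to the group as a whole (0.4000 to each of 8 players), which exceeds 1, so the social optimum is full contribution: group total = 3.200 × 136 = 435.20.

435.20 points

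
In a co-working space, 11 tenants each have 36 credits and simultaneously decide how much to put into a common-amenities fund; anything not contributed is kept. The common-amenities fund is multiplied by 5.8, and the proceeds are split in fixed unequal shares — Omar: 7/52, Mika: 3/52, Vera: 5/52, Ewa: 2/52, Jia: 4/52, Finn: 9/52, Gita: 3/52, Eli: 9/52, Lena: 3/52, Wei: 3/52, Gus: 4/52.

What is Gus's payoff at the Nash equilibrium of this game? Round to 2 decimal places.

68.12 credits

A player with share s gets back 5.8·s per unit contributed, so full contribution is dominant for anyone with s > 1/5.8 = 0.1724 and zero contribution is dominant for anyone below.
The shares above 0.1724 belong to Finn and Eli, contributing 36 each; the remaining 9 contribute 0. Total contributed: 72.
Gus keeps 36 and receives 5.8 × 72 × 4/52 = 32.12 from the common-amenities fund, for a payoff of 68.12.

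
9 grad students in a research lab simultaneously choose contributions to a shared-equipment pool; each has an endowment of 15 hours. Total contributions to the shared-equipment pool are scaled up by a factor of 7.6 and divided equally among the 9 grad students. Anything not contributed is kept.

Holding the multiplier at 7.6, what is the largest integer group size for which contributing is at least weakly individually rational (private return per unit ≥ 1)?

7

Private return per unit is 7.6/(group size), which is ≥ 1 whenever the group size is ≤ 7.6.
The largest such integer is 7.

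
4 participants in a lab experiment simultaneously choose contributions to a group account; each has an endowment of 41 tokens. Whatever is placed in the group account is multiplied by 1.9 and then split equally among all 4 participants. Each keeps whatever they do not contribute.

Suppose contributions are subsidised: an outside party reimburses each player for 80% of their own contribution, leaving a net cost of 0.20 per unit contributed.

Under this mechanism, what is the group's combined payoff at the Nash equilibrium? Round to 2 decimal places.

442.80 tokens

The effective private return per unit is now (1.9/4) / 0.20 = 2.3750 > 1, so every player's dominant strategy flips to full contribution.
So the Nash equilibrium is full contribution by all 4; the group earns 4 × (41 × 0.80 + 1.9 × 41) = 442.80.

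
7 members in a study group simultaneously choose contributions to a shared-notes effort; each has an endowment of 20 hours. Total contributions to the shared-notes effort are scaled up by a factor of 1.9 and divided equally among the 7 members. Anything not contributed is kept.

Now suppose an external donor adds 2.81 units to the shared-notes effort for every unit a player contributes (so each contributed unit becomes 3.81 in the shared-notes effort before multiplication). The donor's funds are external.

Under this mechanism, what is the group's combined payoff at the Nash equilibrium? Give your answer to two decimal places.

The effective private return per unit is now 1.9 × 3.81 / 7 = 1.0341 > 1, so every player's dominant strategy flips to full contribution.
So the Nash equilibrium is full contribution by all 7; the group earns 1.9 × 3.81 × 140 = 1013.46.

1013.46 hours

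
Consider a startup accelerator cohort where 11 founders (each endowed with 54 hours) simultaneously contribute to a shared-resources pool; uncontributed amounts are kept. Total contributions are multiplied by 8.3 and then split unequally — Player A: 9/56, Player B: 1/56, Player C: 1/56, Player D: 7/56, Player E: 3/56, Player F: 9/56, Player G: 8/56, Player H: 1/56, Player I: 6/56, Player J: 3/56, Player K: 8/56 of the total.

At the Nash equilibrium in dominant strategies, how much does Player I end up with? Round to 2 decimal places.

Player j's private return per contributed unit is 8.3 × (j's share). Contributing is weakly dominant for j when that share is at least 1/8.3 = 0.1205, and contributing 0 is dominant otherwise.
Player A, Player D, Player F, Player G and Player K are above the threshold, contributing 54 each; the remaining 6 contribute 0. Total contributed: 270.
Player I keeps 54 and receives 8.3 × 270 × 6/56 = 240.11 from the shared-resources pool, for a payoff of 294.11.

294.11 hours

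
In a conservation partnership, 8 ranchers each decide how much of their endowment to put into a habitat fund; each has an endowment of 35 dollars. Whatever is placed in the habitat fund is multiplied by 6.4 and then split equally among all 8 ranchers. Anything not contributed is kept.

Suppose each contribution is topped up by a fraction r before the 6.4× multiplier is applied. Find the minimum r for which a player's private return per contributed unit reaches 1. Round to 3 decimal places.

0.250

With matching at rate r, one contributed unit becomes (1 + r) in the habitat fund and returns 6.4 × (1 + r) / 8 to the contributor.
Setting this equal to 1: 1 + r = 8/6.4 = 1.2500.
So the minimum matching rate is r = 1.2500 − 1 = 0.250.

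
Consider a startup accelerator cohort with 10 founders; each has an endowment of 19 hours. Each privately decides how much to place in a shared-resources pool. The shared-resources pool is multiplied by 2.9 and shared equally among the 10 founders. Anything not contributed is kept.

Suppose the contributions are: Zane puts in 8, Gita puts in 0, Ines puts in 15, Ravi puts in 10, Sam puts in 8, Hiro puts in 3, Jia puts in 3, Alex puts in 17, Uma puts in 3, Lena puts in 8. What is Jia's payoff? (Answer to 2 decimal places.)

Total contributed: 8 + 0 + 15 + 10 + 8 + 3 + 3 + 17 + 3 + 8 = 75.
Each receives 2.9 × 75 / 10 = 21.75 from the shared-resources pool.
Jia keeps 19 − 3 = 16, so Jia's payoff is 16 + 21.75 = 37.75.

37.75 hours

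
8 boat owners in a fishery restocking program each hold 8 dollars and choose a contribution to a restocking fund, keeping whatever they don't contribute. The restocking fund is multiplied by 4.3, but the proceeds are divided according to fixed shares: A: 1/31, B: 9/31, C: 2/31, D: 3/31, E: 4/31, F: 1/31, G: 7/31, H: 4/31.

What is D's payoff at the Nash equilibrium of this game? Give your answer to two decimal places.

Each unit j contributes comes back to j as 4.3 × (j's share), so j prefers to contribute only if that share exceeds 1/4.3 = 0.2326; otherwise keeping the unit dominates.
The only share above 0.2326 is B's 9/31, contributing 8; the remaining 7 contribute 0. Total contributed: 8.
D keeps 8 and receives 4.3 × 8 × 3/31 = 3.33 from the restocking fund, for a payoff of 11.33.

11.33 dollars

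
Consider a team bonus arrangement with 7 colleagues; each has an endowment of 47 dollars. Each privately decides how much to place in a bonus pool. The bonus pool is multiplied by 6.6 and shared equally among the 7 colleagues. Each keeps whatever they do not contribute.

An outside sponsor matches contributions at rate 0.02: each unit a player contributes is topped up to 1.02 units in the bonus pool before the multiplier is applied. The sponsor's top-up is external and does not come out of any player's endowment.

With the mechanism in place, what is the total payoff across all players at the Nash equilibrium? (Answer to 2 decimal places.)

With the mechanism, a contributed unit returns 6.6 × 1.02 / 7 = 0.9617 per unit of net cost — still below 1 — so contributing 0 remains dominant for every player.
Everyone keeps their endowment and the group total is 7 × 47 = 329.

329.00 dollars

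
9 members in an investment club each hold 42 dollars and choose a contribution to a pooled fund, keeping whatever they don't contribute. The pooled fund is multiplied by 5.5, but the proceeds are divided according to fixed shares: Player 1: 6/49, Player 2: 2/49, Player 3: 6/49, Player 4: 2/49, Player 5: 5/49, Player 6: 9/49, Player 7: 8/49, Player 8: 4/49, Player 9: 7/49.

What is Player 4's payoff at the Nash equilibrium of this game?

A player with share s gets back 5.5·s per unit contributed, so full contribution is dominant for anyone with s > 1/5.5 = 0.1818 and zero contribution is dominant for anyone below.
Player 6 alone (share 9/49) is above the threshold, contributing 42; the remaining 8 contribute 0. Total contributed: 42.
Player 4 keeps 42 and receives 5.5 × 42 × 2/49 = 9.43 from the pooled fund, for a payoff of 51.43.

51.43 dollars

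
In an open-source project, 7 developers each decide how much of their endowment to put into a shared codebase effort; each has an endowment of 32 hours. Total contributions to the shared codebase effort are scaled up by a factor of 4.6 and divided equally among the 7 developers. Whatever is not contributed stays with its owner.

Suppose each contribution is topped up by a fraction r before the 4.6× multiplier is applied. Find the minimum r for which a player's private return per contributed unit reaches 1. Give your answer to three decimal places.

0.522

With matching at rate r, one contributed unit becomes (1 + r) in the shared codebase effort and returns 4.6 × (1 + r) / 7 to the contributor.
Setting this equal to 1: 1 + r = 7/4.6 = 1.5217.
So the minimum matching rate is r = 1.5217 − 1 = 0.522.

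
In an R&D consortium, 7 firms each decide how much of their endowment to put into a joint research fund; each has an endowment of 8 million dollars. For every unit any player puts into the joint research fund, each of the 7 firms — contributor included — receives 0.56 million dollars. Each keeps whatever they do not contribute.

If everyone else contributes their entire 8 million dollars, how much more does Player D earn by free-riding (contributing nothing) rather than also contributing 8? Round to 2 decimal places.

Switching from a contribution of 8 to 0 lets Player D keep an extra 8 million dollars, but lowers the joint research fund by 8, which costs Player D their own share of that drop: 0.56 × 8 = 4.48.
Net gain = 8 − 4.48 = 3.52. The private return per contributed unit (0.56) is below 1, so free-riding is indeed the best response regardless of what the others do.

3.52 million dollars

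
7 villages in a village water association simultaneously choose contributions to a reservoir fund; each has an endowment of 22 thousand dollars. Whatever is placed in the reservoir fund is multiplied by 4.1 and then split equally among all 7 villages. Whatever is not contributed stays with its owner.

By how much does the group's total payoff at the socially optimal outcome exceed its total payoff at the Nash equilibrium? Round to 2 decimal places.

477.40 thousand dollars

Each contributed unit returns 4.1/7 = 0.5857 to its contributor — below 1 — so contributing 0 is dominant for every player. At the Nash equilibrium everyone keeps their 22, and the group total is 7 × 22 = 154.
Each contributed unit returns 4.100 to the group as a whole (0.5857 to each of 7 players), which exceeds 1, so the social optimum is full contribution: group total = 4.100 × 154 = 631.40.
Efficiency loss = 631.40 − 154 = 477.40.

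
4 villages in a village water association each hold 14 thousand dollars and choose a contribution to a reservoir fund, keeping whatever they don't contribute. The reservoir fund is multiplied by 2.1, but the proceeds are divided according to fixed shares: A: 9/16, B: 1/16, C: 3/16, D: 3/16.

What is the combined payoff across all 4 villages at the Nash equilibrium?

71.40 thousand dollars

For player j, contributing a unit is worthwhile iff 2.1 × (j's share) ≥ 1, i.e. iff j's share is at least 0.4762.
Only A (9/16) clears that bar, contributing 14; the remaining 3 contribute 0. Total contributed: 14.
The reservoir fund pays out 2.1 × 14 = 29.40 in total (split across the unequal shares, but the aggregate is all that matters for the group sum).
The 3 free-riders keep 14 each, adding 42. Group total = 42 + 29.40 = 71.40.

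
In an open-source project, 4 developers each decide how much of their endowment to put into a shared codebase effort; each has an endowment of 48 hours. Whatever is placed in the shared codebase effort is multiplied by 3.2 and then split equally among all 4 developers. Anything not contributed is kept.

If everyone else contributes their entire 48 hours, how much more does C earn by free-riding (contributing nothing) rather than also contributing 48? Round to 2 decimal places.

Switching from a contribution of 48 to 0 lets C keep an extra 48 hours, but lowers the shared codebase effort by 48, which costs C their own share of that drop: 3.2/4 × 48 = 38.40.
Net gain = 48 − 38.40 = 9.60. The private return per contributed unit (0.8000) is below 1, so free-riding is indeed the best response regardless of what the others do.

9.60 hours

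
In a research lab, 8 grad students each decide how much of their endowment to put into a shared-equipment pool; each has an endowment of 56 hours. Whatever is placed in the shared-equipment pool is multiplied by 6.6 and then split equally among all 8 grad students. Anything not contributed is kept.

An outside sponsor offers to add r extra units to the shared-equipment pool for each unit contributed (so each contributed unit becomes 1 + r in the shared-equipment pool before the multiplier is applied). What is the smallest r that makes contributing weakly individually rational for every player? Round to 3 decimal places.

With matching at rate r, one contributed unit becomes (1 + r) in the shared-equipment pool and returns 6.6 × (1 + r) / 8 to the contributor.
Setting this equal to 1: 1 + r = 8/6.6 = 1.2121.
So the minimum matching rate is r = 1.2121 − 1 = 0.212.

0.212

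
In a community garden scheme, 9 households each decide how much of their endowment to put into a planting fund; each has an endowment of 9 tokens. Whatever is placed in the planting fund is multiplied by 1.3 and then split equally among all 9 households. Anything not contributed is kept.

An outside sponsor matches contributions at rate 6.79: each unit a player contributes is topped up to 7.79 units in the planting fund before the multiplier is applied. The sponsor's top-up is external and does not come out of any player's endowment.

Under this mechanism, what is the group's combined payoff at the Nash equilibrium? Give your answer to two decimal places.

820.29 tokens

Under the mechanism each unit contributed yields 1.3 × 7.79 / 9 = 1.1252 back to its contributor per unit of net cost, which exceeds 1, making full contribution the dominant choice for everyone.
So the Nash equilibrium is full contribution by all 9; the group earns 1.3 × 7.79 × 81 = 820.29.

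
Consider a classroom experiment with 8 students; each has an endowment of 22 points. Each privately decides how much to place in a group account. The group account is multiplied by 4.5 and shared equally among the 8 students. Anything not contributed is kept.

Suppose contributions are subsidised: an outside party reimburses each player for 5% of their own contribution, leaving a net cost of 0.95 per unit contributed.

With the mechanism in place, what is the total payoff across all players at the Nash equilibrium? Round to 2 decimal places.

176.00 points

With the mechanism, a contributed unit returns (4.5/8) / 0.95 = 0.5921 per unit of net cost — still below 1 — so contributing 0 remains dominant for every player.
At the Nash equilibrium no one contributes; group total payoff = 8 × 22 = 176.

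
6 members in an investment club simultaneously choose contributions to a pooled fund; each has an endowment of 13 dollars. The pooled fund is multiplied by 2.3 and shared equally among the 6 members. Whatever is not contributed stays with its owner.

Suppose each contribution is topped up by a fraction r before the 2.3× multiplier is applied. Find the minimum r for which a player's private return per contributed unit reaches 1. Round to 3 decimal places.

With matching at rate r, one contributed unit becomes (1 + r) in the pooled fund and returns 2.3 × (1 + r) / 6 to the contributor.
Setting this equal to 1: 1 + r = 6/2.3 = 2.6087.
So the minimum matching rate is r = 2.6087 − 1 = 1.609.

1.609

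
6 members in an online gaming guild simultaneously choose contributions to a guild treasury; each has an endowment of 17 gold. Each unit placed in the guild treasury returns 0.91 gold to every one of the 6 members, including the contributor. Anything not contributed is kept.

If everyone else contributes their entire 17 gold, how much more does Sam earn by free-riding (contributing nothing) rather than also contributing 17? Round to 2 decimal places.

1.53 gold

Switching from a contribution of 17 to 0 lets Sam keep an extra 17 gold, but lowers the guild treasury by 17, which costs Sam their own share of that drop: 0.91 × 17 = 15.47.
Net gain = 17 − 15.47 = 1.53. The private return per contributed unit (0.91) is below 1, so free-riding is indeed the best response regardless of what the others do.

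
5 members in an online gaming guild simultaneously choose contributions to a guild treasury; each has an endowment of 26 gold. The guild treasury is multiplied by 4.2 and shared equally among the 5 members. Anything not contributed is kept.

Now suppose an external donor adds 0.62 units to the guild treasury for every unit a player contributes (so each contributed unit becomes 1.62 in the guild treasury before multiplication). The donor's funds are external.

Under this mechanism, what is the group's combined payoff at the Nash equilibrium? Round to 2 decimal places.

With the mechanism, a contributed unit returns 4.2 × 1.62 / 5 = 1.3608 per unit of net cost to the contributor — now above 1 — so contributing fully is weakly dominant for every player.
At the Nash equilibrium everyone contributes 26. Group total payoff = 4.2 × 1.62 × 130 = 884.52.

884.52 gold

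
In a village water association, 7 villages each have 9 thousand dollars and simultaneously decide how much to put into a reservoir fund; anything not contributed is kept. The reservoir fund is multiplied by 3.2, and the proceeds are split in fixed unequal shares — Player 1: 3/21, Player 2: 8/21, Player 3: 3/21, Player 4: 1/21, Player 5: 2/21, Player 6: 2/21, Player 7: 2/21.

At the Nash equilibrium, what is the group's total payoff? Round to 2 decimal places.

For player j, contributing a unit is worthwhile iff 3.2 × (j's share) ≥ 1, i.e. iff j's share is at least 0.3125.
The only share above 0.3125 is Player 2's 8/21, contributing 9; the remaining 6 contribute 0. Total contributed: 9.
The reservoir fund pays out 3.2 × 9 = 28.80 in total (split across the unequal shares, but the aggregate is all that matters for the group sum).
The 6 free-riders keep 9 each, adding 54. Group total = 54 + 28.80 = 82.80.

82.80 thousand dollars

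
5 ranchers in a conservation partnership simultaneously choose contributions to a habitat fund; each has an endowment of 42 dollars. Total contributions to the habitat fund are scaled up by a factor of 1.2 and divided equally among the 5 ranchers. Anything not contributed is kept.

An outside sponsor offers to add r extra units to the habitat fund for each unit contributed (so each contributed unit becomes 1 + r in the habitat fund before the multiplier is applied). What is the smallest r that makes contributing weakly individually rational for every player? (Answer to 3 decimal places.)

3.167

With matching at rate r, one contributed unit becomes (1 + r) in the habitat fund and returns 1.2 × (1 + r) / 5 to the contributor.
Setting this equal to 1: 1 + r = 5/1.2 = 4.1667.
So the minimum matching rate is r = 4.1667 − 1 = 3.167.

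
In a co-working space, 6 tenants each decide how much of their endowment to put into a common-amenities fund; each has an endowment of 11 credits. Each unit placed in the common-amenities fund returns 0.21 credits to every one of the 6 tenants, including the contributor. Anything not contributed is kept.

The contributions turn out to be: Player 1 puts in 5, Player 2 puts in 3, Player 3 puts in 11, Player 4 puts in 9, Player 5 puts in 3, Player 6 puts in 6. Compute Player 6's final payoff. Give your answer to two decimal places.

12.77 credits

Total contributed: 5 + 3 + 11 + 9 + 3 + 6 = 37.
Each receives 0.21 × 37 = 7.77 from the common-amenities fund.
Player 6 keeps 11 − 6 = 5, so Player 6's payoff is 5 + 7.77 = 12.77.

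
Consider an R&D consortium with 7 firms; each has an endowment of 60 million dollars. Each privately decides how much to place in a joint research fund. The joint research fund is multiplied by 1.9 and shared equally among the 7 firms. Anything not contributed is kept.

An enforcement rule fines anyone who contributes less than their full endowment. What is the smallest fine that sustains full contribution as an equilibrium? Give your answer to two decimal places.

Given the others contribute fully, the best deviation is to contribute 0 (any partial contribution still incurs the fine and gives up units whose private return 0.2714 is below 1).
Deviating from 60 to 0 saves 60 million dollars but forfeits the deviator's share of the drop in the joint research fund: 1.9/7 × 60 = 16.29.
So the deviation gain is 60 − 16.29 = 43.71, and the fine must be at least 43.71 million dollars to wipe it out.

43.71 million dollars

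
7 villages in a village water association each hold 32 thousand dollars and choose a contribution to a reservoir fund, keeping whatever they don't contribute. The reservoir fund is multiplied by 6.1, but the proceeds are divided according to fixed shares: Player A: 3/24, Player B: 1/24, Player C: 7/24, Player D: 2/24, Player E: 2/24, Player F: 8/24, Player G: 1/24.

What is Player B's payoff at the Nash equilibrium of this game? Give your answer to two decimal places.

Each unit j contributes comes back to j as 6.1 × (j's share), so j prefers to contribute only if that share exceeds 1/6.1 = 0.1639; otherwise keeping the unit dominates.
Player C and Player F clear that bar, contributing 32 each; the remaining 5 contribute 0. Total contributed: 64.
Player B keeps 32 and receives 6.1 × 64 × 1/24 = 16.27 from the reservoir fund, for a payoff of 48.27.

48.27 thousand dollars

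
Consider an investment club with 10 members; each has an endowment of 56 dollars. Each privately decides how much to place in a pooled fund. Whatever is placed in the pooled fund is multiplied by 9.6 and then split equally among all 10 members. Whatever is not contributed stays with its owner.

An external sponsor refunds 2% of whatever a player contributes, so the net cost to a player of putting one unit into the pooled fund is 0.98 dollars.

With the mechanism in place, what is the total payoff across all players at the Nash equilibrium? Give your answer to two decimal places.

Even with the mechanism, each unit contributed returns only (9.6/10) / 0.98 = 0.9796 per unit of net cost, so contributing nothing is still dominant.
Everyone keeps their endowment and the group total is 10 × 56 = 560.

560.00 dollars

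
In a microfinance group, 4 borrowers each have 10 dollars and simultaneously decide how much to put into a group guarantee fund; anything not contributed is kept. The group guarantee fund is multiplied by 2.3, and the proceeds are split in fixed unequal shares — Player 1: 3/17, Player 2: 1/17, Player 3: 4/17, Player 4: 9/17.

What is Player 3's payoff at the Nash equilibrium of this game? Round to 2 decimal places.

15.41 dollars

Each unit j contributes comes back to j as 2.3 × (j's share), so j prefers to contribute only if that share exceeds 1/2.3 = 0.4348; otherwise keeping the unit dominates.
The only share above 0.4348 is Player 4's 9/17, contributing 10; the remaining 3 contribute 0. Total contributed: 10.
Player 3 keeps 10 and receives 2.3 × 10 × 4/17 = 5.41 from the group guarantee fund, for a payoff of 15.41.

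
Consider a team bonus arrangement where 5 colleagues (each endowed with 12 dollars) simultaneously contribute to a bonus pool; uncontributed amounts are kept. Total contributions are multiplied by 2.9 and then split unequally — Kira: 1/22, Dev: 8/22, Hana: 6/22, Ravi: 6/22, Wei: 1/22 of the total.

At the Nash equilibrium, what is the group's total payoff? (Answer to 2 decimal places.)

Player j's private return per contributed unit is 2.9 × (j's share). Contributing is weakly dominant for j when that share is at least 1/2.9 = 0.3448, and contributing 0 is dominant otherwise.
Only Dev (8/22) clears that bar, contributing 12; the remaining 4 contribute 0. Total contributed: 12.
The bonus pool pays out 2.9 × 12 = 34.80 in total (split across the unequal shares, but the aggregate is all that matters for the group sum).
The 4 free-riders keep 12 each, adding 48. Group total = 48 + 34.80 = 82.80.

82.80 dollars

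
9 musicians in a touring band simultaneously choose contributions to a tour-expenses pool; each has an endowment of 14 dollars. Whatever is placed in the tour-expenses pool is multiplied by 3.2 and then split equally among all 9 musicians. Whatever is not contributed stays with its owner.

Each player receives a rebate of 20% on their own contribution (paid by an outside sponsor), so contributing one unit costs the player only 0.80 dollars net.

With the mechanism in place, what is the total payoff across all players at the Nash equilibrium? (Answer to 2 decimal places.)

Even with the mechanism, each unit contributed returns only (3.2/9) / 0.80 = 0.4444 per unit of net cost, so contributing nothing is still dominant.
Everyone keeps their endowment and the group total is 9 × 14 = 126.

126.00 dollars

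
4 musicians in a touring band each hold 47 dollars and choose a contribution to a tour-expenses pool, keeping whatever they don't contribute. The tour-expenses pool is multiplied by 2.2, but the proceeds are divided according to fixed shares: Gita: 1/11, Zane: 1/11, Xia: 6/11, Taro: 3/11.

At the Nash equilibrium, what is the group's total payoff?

Player j's private return per contributed unit is 2.2 × (j's share). Contributing is weakly dominant for j when that share is at least 1/2.2 = 0.4545, and contributing 0 is dominant otherwise.
Xia alone (share 6/11) is above the threshold, contributing 47; the remaining 3 contribute 0. Total contributed: 47.
The tour-expenses pool pays out 2.2 × 47 = 103.40 in total (split across the unequal shares, but the aggregate is all that matters for the group sum).
The 3 free-riders keep 47 each, adding 141. Group total = 141 + 103.40 = 244.40.

244.40 dollars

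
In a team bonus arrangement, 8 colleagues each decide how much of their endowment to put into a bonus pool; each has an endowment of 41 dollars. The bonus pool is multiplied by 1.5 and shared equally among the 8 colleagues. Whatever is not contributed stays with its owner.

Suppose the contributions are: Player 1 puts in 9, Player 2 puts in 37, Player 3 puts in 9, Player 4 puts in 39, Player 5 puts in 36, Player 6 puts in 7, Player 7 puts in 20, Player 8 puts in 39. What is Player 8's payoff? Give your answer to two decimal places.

Total contributed: 9 + 37 + 9 + 39 + 36 + 7 + 20 + 39 = 196.
Each receives 1.5 × 196 / 8 = 36.75 from the bonus pool.
Player 8 keeps 41 − 39 = 2, so Player 8's payoff is 2 + 36.75 = 38.75.

38.75 dollars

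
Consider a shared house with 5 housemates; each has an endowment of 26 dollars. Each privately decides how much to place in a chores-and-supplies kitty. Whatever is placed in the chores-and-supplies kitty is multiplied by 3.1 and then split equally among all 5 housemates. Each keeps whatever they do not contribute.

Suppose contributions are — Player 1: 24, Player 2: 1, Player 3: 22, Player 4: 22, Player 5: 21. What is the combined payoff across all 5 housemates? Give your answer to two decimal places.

319.00 dollars

Total contributed: 24 + 1 + 22 + 22 + 21 = 90; total kept: 5 × 26 − 90 = 40.
The chores-and-supplies kitty pays out 3.1 × 90 = 279.00 in aggregate.
Group total = 40 + 279.00 = 319.00.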